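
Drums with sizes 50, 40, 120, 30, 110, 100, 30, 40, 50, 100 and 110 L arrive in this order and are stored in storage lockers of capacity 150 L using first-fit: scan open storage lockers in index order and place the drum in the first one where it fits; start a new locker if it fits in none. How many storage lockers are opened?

6

  50 → locker 1 (new)  [load 50/150]
  40 → locker 1  [load 90/150]
  120 → locker 2 (new)  [load 120/150]
  30 → locker 1  [load 120/150]
  110 → locker 3 (new)  [load 110/150]
  100 → locker 4 (new)  [load 100/150]
  30 → locker 1  [load 150/150]
  40 → locker 3  [load 150/150]
  50 → locker 4  [load 150/150]
  100 → locker 5 (new)  [load 100/150]
  110 → locker 6 (new)  [load 110/150]
6 storage lockers opened.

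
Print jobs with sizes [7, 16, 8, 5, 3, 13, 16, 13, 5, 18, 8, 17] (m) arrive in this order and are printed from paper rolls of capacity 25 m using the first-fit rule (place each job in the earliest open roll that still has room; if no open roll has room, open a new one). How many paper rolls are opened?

7

  7 → roll 1 (new)  [load 7/25]
  16 → roll 1  [load 23/25]
  8 → roll 2 (new)  [load 8/25]
  5 → roll 2  [load 13/25]
  3 → roll 2  [load 16/25]
  13 → roll 3 (new)  [load 13/25]
  16 → roll 4 (new)  [load 16/25]
  13 → roll 5 (new)  [load 13/25]
  5 → roll 2  [load 21/25]
  18 → roll 6 (new)  [load 18/25]
  8 → roll 3  [load 21/25]
  17 → roll 7 (new)  [load 17/25]
7 paper rolls opened.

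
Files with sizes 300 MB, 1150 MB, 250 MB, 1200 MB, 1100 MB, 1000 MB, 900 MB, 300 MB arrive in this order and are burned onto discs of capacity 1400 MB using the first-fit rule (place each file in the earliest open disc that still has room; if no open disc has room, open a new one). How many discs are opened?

  300 → disc 1 (new)  [load 300/1400]
  1150 → disc 2 (new)  [load 1150/1400]
  250 → disc 1  [load 550/1400]
  1200 → disc 3 (new)  [load 1200/1400]
  1100 → disc 4 (new)  [load 1100/1400]
  1000 → disc 5 (new)  [load 1000/1400]
  900 → disc 6 (new)  [load 900/1400]
  300 → disc 1  [load 850/1400]
6 discs opened.

6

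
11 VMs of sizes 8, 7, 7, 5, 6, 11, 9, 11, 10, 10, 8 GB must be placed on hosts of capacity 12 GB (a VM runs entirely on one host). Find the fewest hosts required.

Total = 11 + 11 + 10 + 10 + 9 + 8 + 8 + 7 + 7 + 6 + 5 = 92 GB.
Lower bound: ⌈92/12⌉ = 8 hosts.
Also, 9 VMs each exceed 6 GB, and no two of those can share a host, so at least 9 hosts are needed.
A packing using 10 hosts:
  host 1: 11 = 11
  host 2: 11 = 11
  host 3: 10 = 10
  host 4: 10 = 10
  host 5: 9 = 9
  host 6: 8 = 8
  host 7: 8 = 8
  host 8: 7 + 5 = 12
  host 9: 7 = 7
  host 10: 6 = 6
No arrangement into 9 hosts stays within capacity, so 10 is optimal.

10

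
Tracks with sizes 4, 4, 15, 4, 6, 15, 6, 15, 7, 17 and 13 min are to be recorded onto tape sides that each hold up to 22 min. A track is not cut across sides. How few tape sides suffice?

Total = 17 + 15 + 15 + 15 + 13 + 7 + 6 + 6 + 4 + 4 + 4 = 106 min.
Lower bound: ⌈106/22⌉ = 5 tape sides.
A packing using 5 tape sides:
  side 1: 17 + 4 = 21
  side 2: 15 + 7 = 22
  side 3: 15 + 6 = 21
  side 4: 15 + 6 = 21
  side 5: 13 + 4 + 4 = 21
This matches the lower bound, so 5 is optimal.

5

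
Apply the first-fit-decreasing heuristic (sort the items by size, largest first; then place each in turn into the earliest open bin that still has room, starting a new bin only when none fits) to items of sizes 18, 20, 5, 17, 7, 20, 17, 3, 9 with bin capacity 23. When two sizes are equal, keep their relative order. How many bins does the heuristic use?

Sorted descending: 20, 20, 18, 17, 17, 9, 7, 5, 3.
  20 → bin 1 (new)  [load 20/23]
  20 → bin 2 (new)  [load 20/23]
  18 → bin 3 (new)  [load 18/23]
  17 → bin 4 (new)  [load 17/23]
  17 → bin 5 (new)  [load 17/23]
  9 → bin 6 (new)  [load 9/23]
  7 → bin 6  [load 16/23]
  5 → bin 3  [load 23/23]
  3 → bin 1  [load 23/23]
6 bins opened.

6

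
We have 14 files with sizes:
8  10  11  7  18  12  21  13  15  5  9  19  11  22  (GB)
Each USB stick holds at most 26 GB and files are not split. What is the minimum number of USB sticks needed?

Total = 22 + 21 + 19 + 18 + 15 + 13 + 12 + 11 + 11 + 10 + 9 + 8 + 7 + 5 = 181 GB.
Lower bound: ⌈181/26⌉ = 7 USB sticks.
A packing using 8 USB sticks:
  USB stick 1: 22 = 22
  USB stick 2: 21 + 5 = 26
  USB stick 3: 19 + 7 = 26
  USB stick 4: 18 + 8 = 26
  USB stick 5: 15 + 11 = 26
  USB stick 6: 13 + 12 = 25
  USB stick 7: 11 + 10 = 21
  USB stick 8: 9 = 9
No arrangement into 7 USB sticks stays within capacity, so 8 is optimal.

8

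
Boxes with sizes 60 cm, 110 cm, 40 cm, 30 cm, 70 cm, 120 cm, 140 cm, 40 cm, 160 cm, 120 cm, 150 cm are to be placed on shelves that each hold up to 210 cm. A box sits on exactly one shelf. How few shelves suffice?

6

Total = 160 + 150 + 140 + 120 + 120 + 110 + 70 + 60 + 40 + 40 + 30 = 1040 cm.
Lower bound: ⌈1040/210⌉ = 5 shelves.
Also, 6 boxes each exceed 105 cm, and no two of those can share a shelf, so at least 6 shelves are needed.
A packing using 6 shelves:
  shelf 1: 160 + 40 = 200
  shelf 2: 150 + 60 = 210
  shelf 3: 140 + 70 = 210
  shelf 4: 120 + 40 + 30 = 190
  shelf 5: 120 = 120
  shelf 6: 110 = 110
This matches the lower bound, so 6 is optimal.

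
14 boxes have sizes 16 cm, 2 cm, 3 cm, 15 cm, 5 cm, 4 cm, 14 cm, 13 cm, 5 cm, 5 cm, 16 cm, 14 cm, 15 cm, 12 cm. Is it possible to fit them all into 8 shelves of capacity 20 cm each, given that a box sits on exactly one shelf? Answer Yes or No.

Yes

A valid assignment using 8 shelves:
  shelf 1: 16 + 4 = 20
  shelf 2: 16 + 3 = 19
  shelf 3: 15 + 5 = 20
  shelf 4: 15 + 5 = 20
  shelf 5: 14 + 5 = 19
  shelf 6: 14 + 2 = 16
  shelf 7: 13 = 13
  shelf 8: 12 = 12
Every load is within 20 cm, so 8 shelves suffice.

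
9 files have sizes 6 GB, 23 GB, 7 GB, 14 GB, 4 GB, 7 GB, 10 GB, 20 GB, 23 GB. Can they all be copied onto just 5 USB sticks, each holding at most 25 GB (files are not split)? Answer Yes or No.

Yes

A valid assignment using 5 USB sticks:
  USB stick 1: 23 = 23
  USB stick 2: 23 = 23
  USB stick 3: 20 + 4 = 24
  USB stick 4: 14 + 10 = 24
  USB stick 5: 7 + 7 + 6 = 20
Every load is within 25 GB, so 5 USB sticks suffice.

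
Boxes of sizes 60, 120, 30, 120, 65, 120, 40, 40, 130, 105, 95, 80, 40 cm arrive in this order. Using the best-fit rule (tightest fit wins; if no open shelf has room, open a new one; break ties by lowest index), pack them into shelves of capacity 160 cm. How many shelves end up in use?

  60 → shelf 1 (new)  [load 60/160]
  120 → shelf 2 (new)  [load 120/160]
  30 → shelf 2  [load 150/160]
  120 → shelf 3 (new)  [load 120/160]
  65 → shelf 1  [load 125/160]
  120 → shelf 4 (new)  [load 120/160]
  40 → shelf 3  [load 160/160]
  40 → shelf 4  [load 160/160]
  130 → shelf 5 (new)  [load 130/160]
  105 → shelf 6 (new)  [load 105/160]
  95 → shelf 7 (new)  [load 95/160]
  80 → shelf 8 (new)  [load 80/160]
  40 → shelf 6  [load 145/160]
8 shelves opened.

8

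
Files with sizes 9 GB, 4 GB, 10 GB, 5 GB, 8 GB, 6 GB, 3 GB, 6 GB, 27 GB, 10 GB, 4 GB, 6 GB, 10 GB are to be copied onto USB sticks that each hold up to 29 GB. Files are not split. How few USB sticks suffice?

Total = 27 + 10 + 10 + 10 + 9 + 8 + 6 + 6 + 6 + 5 + 4 + 4 + 3 = 108 GB.
Lower bound: ⌈108/29⌉ = 4 USB sticks.
A packing using 4 USB sticks:
  USB stick 1: 27 = 27
  USB stick 2: 10 + 10 + 9 = 29
  USB stick 3: 10 + 8 + 6 + 5 = 29
  USB stick 4: 6 + 6 + 4 + 4 + 3 = 23
This matches the lower bound, so 4 is optimal.

4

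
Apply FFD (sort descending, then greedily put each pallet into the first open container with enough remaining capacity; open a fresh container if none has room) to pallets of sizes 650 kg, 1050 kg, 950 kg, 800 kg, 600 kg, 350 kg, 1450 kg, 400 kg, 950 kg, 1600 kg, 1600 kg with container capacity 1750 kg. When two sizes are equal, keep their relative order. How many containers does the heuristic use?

7

Sorted descending: 1600, 1600, 1450, 1050, 950, 950, 800, 650, 600, 400, 350.
  1600 → container 1 (new)  [load 1600/1750]
  1600 → container 2 (new)  [load 1600/1750]
  1450 → container 3 (new)  [load 1450/1750]
  1050 → container 4 (new)  [load 1050/1750]
  950 → container 5 (new)  [load 950/1750]
  950 → container 6 (new)  [load 950/1750]
  800 → container 5  [load 1750/1750]
  650 → container 4  [load 1700/1750]
  600 → container 6  [load 1550/1750]
  400 → container 7 (new)  [load 400/1750]
  350 → container 7  [load 750/1750]
7 containers opened.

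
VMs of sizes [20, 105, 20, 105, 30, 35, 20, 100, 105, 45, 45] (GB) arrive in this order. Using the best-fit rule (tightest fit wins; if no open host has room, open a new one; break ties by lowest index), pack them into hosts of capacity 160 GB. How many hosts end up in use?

  20 → host 1 (new)  [load 20/160]
  105 → host 1  [load 125/160]
  20 → host 1  [load 145/160]
  105 → host 2 (new)  [load 105/160]
  30 → host 2  [load 135/160]
  35 → host 3 (new)  [load 35/160]
  20 → host 2  [load 155/160]
  100 → host 3  [load 135/160]
  105 → host 4 (new)  [load 105/160]
  45 → host 4  [load 150/160]
  45 → host 5 (new)  [load 45/160]
5 hosts opened.

5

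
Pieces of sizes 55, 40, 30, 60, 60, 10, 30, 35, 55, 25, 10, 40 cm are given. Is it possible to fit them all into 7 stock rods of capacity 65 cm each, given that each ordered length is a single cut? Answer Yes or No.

Total = 450 cm; ⌈450/65⌉ = 7.
The bound of 7 does not rule out 7, but exhaustive search shows no assignment into 7 stock rods of capacity 65 cm exists — the minimum is 8.

No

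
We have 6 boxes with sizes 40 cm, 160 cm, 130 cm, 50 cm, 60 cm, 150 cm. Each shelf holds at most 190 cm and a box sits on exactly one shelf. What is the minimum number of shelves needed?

4

Total = 160 + 150 + 130 + 60 + 50 + 40 = 590 cm.
Lower bound: ⌈590/190⌉ = 4 shelves.
A packing using 4 shelves:
  shelf 1: 160 = 160
  shelf 2: 150 + 40 = 190
  shelf 3: 130 + 60 = 190
  shelf 4: 50 = 50
This matches the lower bound, so 4 is optimal.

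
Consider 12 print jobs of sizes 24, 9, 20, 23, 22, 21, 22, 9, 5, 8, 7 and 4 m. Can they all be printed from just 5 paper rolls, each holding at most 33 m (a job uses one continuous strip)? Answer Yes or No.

No

Total = 174 m; ⌈174/33⌉ = 6.
At least 6 paper rolls are required, but only 5 are allowed.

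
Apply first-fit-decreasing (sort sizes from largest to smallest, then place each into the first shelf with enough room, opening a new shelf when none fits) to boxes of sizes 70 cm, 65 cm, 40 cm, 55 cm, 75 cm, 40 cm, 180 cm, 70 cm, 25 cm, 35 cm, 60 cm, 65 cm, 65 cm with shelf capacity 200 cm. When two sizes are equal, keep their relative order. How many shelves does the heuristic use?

5

Sorted descending: 180, 75, 70, 70, 65, 65, 65, 60, 55, 40, 40, 35, 25.
  180 → shelf 1 (new)  [load 180/200]
  75 → shelf 2 (new)  [load 75/200]
  70 → shelf 2  [load 145/200]
  70 → shelf 3 (new)  [load 70/200]
  65 → shelf 3  [load 135/200]
  65 → shelf 3  [load 200/200]
  65 → shelf 4 (new)  [load 65/200]
  60 → shelf 4  [load 125/200]
  55 → shelf 2  [load 200/200]
  40 → shelf 4  [load 165/200]
  40 → shelf 5 (new)  [load 40/200]
  35 → shelf 4  [load 200/200]
  25 → shelf 5  [load 65/200]
5 shelves opened.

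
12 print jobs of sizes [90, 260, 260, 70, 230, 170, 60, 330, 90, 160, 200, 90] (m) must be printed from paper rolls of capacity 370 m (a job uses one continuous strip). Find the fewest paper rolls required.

6

Total = 330 + 260 + 260 + 230 + 200 + 170 + 160 + 90 + 90 + 90 + 70 + 60 = 2010 m.
Lower bound: ⌈2010/370⌉ = 6 paper rolls.
A packing using 6 paper rolls:
  roll 1: 330 = 330
  roll 2: 260 + 90 = 350
  roll 3: 260 + 90 = 350
  roll 4: 230 + 90 = 320
  roll 5: 200 + 170 = 370
  roll 6: 160 + 70 + 60 = 290
This matches the lower bound, so 6 is optimal.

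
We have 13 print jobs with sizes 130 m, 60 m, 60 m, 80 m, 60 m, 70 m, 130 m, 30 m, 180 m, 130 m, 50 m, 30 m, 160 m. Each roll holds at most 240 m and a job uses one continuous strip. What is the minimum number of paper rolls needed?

Total = 180 + 160 + 130 + 130 + 130 + 80 + 70 + 60 + 60 + 60 + 50 + 30 + 30 = 1170 m.
Lower bound: ⌈1170/240⌉ = 5 paper rolls.
A packing using 5 paper rolls:
  roll 1: 180 + 60 = 240
  roll 2: 160 + 80 = 240
  roll 3: 130 + 70 + 30 = 230
  roll 4: 130 + 60 + 50 = 240
  roll 5: 130 + 60 + 30 = 220
This matches the lower bound, so 5 is optimal.

5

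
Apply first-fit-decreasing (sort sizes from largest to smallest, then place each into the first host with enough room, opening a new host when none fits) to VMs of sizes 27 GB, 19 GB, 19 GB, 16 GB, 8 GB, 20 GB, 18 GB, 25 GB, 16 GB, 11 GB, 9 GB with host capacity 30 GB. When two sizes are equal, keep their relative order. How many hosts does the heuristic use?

8

Sorted descending: 27, 25, 20, 19, 19, 18, 16, 16, 11, 9, 8.
  27 → host 1 (new)  [load 27/30]
  25 → host 2 (new)  [load 25/30]
  20 → host 3 (new)  [load 20/30]
  19 → host 4 (new)  [load 19/30]
  19 → host 5 (new)  [load 19/30]
  18 → host 6 (new)  [load 18/30]
  16 → host 7 (new)  [load 16/30]
  16 → host 8 (new)  [load 16/30]
  11 → host 4  [load 30/30]
  9 → host 3  [load 29/30]
  8 → host 5  [load 27/30]
8 hosts opened.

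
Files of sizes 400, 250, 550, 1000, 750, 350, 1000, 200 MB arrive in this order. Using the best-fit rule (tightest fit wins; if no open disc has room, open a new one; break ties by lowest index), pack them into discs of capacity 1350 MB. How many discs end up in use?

  400 → disc 1 (new)  [load 400/1350]
  250 → disc 1  [load 650/1350]
  550 → disc 1  [load 1200/1350]
  1000 → disc 2 (new)  [load 1000/1350]
  750 → disc 3 (new)  [load 750/1350]
  350 → disc 2  [load 1350/1350]
  1000 → disc 4 (new)  [load 1000/1350]
  200 → disc 4  [load 1200/1350]
4 discs opened.

4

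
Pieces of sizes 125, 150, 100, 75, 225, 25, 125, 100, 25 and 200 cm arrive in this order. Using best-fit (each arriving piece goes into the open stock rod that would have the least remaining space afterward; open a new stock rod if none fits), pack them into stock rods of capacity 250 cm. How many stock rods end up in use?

5

  125 → stock rod 1 (new)  [load 125/250]
  150 → stock rod 2 (new)  [load 150/250]
  100 → stock rod 2  [load 250/250]
  75 → stock rod 1  [load 200/250]
  225 → stock rod 3 (new)  [load 225/250]
  25 → stock rod 3  [load 250/250]
  125 → stock rod 4 (new)  [load 125/250]
  100 → stock rod 4  [load 225/250]
  25 → stock rod 4  [load 250/250]
  200 → stock rod 5 (new)  [load 200/250]
5 stock rods opened.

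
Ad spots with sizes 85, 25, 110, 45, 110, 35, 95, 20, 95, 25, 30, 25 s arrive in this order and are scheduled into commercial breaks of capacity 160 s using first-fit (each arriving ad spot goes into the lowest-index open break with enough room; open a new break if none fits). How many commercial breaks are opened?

  85 → break 1 (new)  [load 85/160]
  25 → break 1  [load 110/160]
  110 → break 2 (new)  [load 110/160]
  45 → break 1  [load 155/160]
  110 → break 3 (new)  [load 110/160]
  35 → break 2  [load 145/160]
  95 → break 4 (new)  [load 95/160]
  20 → break 3  [load 130/160]
  95 → break 5 (new)  [load 95/160]
  25 → break 3  [load 155/160]
  30 → break 4  [load 125/160]
  25 → break 4  [load 150/160]
5 commercial breaks opened.

5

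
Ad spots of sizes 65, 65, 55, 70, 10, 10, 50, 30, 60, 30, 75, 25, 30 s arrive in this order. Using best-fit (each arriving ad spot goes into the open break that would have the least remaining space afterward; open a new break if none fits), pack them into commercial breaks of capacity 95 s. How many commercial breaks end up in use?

7

  65 → break 1 (new)  [load 65/95]
  65 → break 2 (new)  [load 65/95]
  55 → break 3 (new)  [load 55/95]
  70 → break 4 (new)  [load 70/95]
  10 → break 4  [load 80/95]
  10 → break 4  [load 90/95]
  50 → break 5 (new)  [load 50/95]
  30 → break 1  [load 95/95]
  60 → break 6 (new)  [load 60/95]
  30 → break 2  [load 95/95]
  75 → break 7 (new)  [load 75/95]
  25 → break 6  [load 85/95]
  30 → break 3  [load 85/95]
7 commercial breaks opened.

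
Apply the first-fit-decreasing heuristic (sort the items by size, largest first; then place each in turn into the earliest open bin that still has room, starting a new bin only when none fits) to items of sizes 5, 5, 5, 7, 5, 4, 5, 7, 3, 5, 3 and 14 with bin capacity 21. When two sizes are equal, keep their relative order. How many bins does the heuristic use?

Sorted descending: 14, 7, 7, 5, 5, 5, 5, 5, 5, 4, 3, 3.
  14 → bin 1 (new)  [load 14/21]
  7 → bin 1  [load 21/21]
  7 → bin 2 (new)  [load 7/21]
  5 → bin 2  [load 12/21]
  5 → bin 2  [load 17/21]
  5 → bin 3 (new)  [load 5/21]
  5 → bin 3  [load 10/21]
  5 → bin 3  [load 15/21]
  5 → bin 3  [load 20/21]
  4 → bin 2  [load 21/21]
  3 → bin 4 (new)  [load 3/21]
  3 → bin 4  [load 6/21]
4 bins opened.

4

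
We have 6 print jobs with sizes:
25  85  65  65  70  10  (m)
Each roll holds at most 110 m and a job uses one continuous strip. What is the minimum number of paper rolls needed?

Total = 85 + 70 + 65 + 65 + 25 + 10 = 320 m.
Lower bound: ⌈320/110⌉ = 3 paper rolls.
Also, 4 print jobs each exceed 55 m, and no two of those can share a roll, so at least 4 paper rolls are needed.
A packing using 4 paper rolls:
  roll 1: 85 + 25 = 110
  roll 2: 70 + 10 = 80
  roll 3: 65 = 65
  roll 4: 65 = 65
This matches the lower bound, so 4 is optimal.

4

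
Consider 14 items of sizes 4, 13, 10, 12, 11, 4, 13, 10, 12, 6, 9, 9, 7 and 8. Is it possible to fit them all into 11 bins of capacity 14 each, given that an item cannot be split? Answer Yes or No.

A valid assignment using 11 bins:
  bin 1: 13 = 13
  bin 2: 13 = 13
  bin 3: 12 = 12
  bin 4: 12 = 12
  bin 5: 11 = 11
  bin 6: 10 + 4 = 14
  bin 7: 10 + 4 = 14
  bin 8: 9 = 9
  bin 9: 9 = 9
  bin 10: 8 + 6 = 14
  bin 11: 7 = 7
Every load is within 14, so 11 bins suffice.

Yes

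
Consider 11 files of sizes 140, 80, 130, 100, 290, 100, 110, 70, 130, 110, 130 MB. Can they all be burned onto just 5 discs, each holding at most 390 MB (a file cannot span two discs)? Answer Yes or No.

Yes

A valid assignment using 4 discs:
  disc 1: 290 + 100 = 390
  disc 2: 140 + 130 + 110 = 380
  disc 3: 130 + 130 + 110 = 370
  disc 4: 100 + 80 + 70 = 250
That uses only 4 ≤ 5, so 5 discs are enough.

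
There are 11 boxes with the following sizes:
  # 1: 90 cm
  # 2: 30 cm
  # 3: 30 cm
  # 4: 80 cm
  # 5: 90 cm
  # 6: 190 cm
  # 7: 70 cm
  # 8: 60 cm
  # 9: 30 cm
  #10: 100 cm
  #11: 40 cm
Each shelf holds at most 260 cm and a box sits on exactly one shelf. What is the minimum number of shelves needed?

4

Total = 190 + 100 + 90 + 90 + 80 + 70 + 60 + 40 + 30 + 30 + 30 = 810 cm.
Lower bound: ⌈810/260⌉ = 4 shelves.
A packing using 4 shelves:
  shelf 1: 190 + 70 = 260
  shelf 2: 100 + 90 + 60 = 250
  shelf 3: 90 + 80 + 40 + 30 = 240
  shelf 4: 30 + 30 = 60
This matches the lower bound, so 4 is optimal.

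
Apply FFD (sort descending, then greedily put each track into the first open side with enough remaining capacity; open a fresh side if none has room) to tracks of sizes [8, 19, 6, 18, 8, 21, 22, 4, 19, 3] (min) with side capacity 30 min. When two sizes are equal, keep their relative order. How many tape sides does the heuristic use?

Sorted descending: 22, 21, 19, 19, 18, 8, 8, 6, 4, 3.
  22 → side 1 (new)  [load 22/30]
  21 → side 2 (new)  [load 21/30]
  19 → side 3 (new)  [load 19/30]
  19 → side 4 (new)  [load 19/30]
  18 → side 5 (new)  [load 18/30]
  8 → side 1  [load 30/30]
  8 → side 2  [load 29/30]
  6 → side 3  [load 25/30]
  4 → side 3  [load 29/30]
  3 → side 4  [load 22/30]
5 tape sides opened.

5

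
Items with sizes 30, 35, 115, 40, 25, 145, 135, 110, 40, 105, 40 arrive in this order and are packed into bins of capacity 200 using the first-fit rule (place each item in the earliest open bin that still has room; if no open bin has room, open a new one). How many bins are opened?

  30 → bin 1 (new)  [load 30/200]
  35 → bin 1  [load 65/200]
  115 → bin 1  [load 180/200]
  40 → bin 2 (new)  [load 40/200]
  25 → bin 2  [load 65/200]
  145 → bin 3 (new)  [load 145/200]
  135 → bin 2  [load 200/200]
  110 → bin 4 (new)  [load 110/200]
  40 → bin 3  [load 185/200]
  105 → bin 5 (new)  [load 105/200]
  40 → bin 4  [load 150/200]
5 bins opened.

5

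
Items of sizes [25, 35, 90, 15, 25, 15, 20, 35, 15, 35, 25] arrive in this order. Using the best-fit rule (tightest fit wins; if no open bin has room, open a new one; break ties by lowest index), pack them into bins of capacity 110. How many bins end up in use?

4

  25 → bin 1 (new)  [load 25/110]
  35 → bin 1  [load 60/110]
  90 → bin 2 (new)  [load 90/110]
  15 → bin 2  [load 105/110]
  25 → bin 1  [load 85/110]
  15 → bin 1  [load 100/110]
  20 → bin 3 (new)  [load 20/110]
  35 → bin 3  [load 55/110]
  15 → bin 3  [load 70/110]
  35 → bin 3  [load 105/110]
  25 → bin 4 (new)  [load 25/110]
4 bins opened.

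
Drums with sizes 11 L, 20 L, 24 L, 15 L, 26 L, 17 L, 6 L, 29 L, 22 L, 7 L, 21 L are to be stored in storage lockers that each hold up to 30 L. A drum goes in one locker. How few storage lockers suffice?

8

Total = 29 + 26 + 24 + 22 + 21 + 20 + 17 + 15 + 11 + 7 + 6 = 198 L.
Lower bound: ⌈198/30⌉ = 7 storage lockers.
A packing using 8 storage lockers:
  locker 1: 29 = 29
  locker 2: 26 = 26
  locker 3: 24 + 6 = 30
  locker 4: 22 + 7 = 29
  locker 5: 21 = 21
  locker 6: 20 = 20
  locker 7: 17 + 11 = 28
  locker 8: 15 = 15
No arrangement into 7 storage lockers stays within capacity, so 8 is optimal.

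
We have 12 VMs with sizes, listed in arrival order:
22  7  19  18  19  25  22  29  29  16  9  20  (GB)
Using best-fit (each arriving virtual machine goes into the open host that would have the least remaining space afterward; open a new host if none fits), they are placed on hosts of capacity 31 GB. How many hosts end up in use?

  22 → host 1 (new)  [load 22/31]
  7 → host 1  [load 29/31]
  19 → host 2 (new)  [load 19/31]
  18 → host 3 (new)  [load 18/31]
  19 → host 4 (new)  [load 19/31]
  25 → host 5 (new)  [load 25/31]
  22 → host 6 (new)  [load 22/31]
  29 → host 7 (new)  [load 29/31]
  29 → host 8 (new)  [load 29/31]
  16 → host 9 (new)  [load 16/31]
  9 → host 6  [load 31/31]
  20 → host 10 (new)  [load 20/31]
10 hosts opened.

10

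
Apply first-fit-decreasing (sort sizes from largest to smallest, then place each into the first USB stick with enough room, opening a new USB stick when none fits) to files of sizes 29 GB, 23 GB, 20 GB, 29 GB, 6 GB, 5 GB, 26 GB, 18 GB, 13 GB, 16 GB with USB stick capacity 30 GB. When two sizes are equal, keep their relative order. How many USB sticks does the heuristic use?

Sorted descending: 29, 29, 26, 23, 20, 18, 16, 13, 6, 5.
  29 → USB stick 1 (new)  [load 29/30]
  29 → USB stick 2 (new)  [load 29/30]
  26 → USB stick 3 (new)  [load 26/30]
  23 → USB stick 4 (new)  [load 23/30]
  20 → USB stick 5 (new)  [load 20/30]
  18 → USB stick 6 (new)  [load 18/30]
  16 → USB stick 7 (new)  [load 16/30]
  13 → USB stick 7  [load 29/30]
  6 → USB stick 4  [load 29/30]
  5 → USB stick 5  [load 25/30]
7 USB sticks opened.

7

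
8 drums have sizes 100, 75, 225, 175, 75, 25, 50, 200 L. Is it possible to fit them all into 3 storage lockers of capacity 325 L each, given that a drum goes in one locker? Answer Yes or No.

Yes

A valid assignment using 3 storage lockers:
  locker 1: 225 + 100 = 325
  locker 2: 200 + 75 + 50 = 325
  locker 3: 175 + 75 + 25 = 275
Every load is within 325 L, so 3 storage lockers suffice.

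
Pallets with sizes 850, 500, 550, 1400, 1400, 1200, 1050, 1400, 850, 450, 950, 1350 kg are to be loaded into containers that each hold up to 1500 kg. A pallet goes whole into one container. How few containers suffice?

9

Total = 1400 + 1400 + 1400 + 1350 + 1200 + 1050 + 950 + 850 + 850 + 550 + 500 + 450 = 11950 kg.
Lower bound: ⌈11950/1500⌉ = 8 containers.
Also, 9 pallets each exceed 750 kg, and no two of those can share a container, so at least 9 containers are needed.
A packing using 9 containers:
  container 1: 1400 = 1400
  container 2: 1400 = 1400
  container 3: 1400 = 1400
  container 4: 1350 = 1350
  container 5: 1200 = 1200
  container 6: 1050 + 450 = 1500
  container 7: 950 + 550 = 1500
  container 8: 850 + 500 = 1350
  container 9: 850 = 850
This matches the lower bound, so 9 is optimal.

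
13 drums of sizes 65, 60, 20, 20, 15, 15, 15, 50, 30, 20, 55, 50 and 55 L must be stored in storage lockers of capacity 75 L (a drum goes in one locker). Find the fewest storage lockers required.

Total = 65 + 60 + 55 + 55 + 50 + 50 + 30 + 20 + 20 + 20 + 15 + 15 + 15 = 470 L.
Lower bound: ⌈470/75⌉ = 7 storage lockers.
A packing using 7 storage lockers:
  locker 1: 65 = 65
  locker 2: 60 + 15 = 75
  locker 3: 55 + 20 = 75
  locker 4: 55 + 20 = 75
  locker 5: 50 + 20 = 70
  locker 6: 50 + 15 = 65
  locker 7: 30 + 15 = 45
This matches the lower bound, so 7 is optimal.

7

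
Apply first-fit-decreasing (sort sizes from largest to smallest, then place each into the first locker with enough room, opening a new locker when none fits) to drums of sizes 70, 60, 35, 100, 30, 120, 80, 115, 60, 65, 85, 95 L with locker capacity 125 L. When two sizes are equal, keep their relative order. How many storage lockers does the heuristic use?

Sorted descending: 120, 115, 100, 95, 85, 80, 70, 65, 60, 60, 35, 30.
  120 → locker 1 (new)  [load 120/125]
  115 → locker 2 (new)  [load 115/125]
  100 → locker 3 (new)  [load 100/125]
  95 → locker 4 (new)  [load 95/125]
  85 → locker 5 (new)  [load 85/125]
  80 → locker 6 (new)  [load 80/125]
  70 → locker 7 (new)  [load 70/125]
  65 → locker 8 (new)  [load 65/125]
  60 → locker 8  [load 125/125]
  60 → locker 9 (new)  [load 60/125]
  35 → locker 5  [load 120/125]
  30 → locker 4  [load 125/125]
9 storage lockers opened.

9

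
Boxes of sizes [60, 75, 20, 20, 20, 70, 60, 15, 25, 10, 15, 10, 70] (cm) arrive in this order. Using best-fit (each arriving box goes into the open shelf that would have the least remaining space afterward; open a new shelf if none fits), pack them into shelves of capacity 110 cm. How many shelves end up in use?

  60 → shelf 1 (new)  [load 60/110]
  75 → shelf 2 (new)  [load 75/110]
  20 → shelf 2  [load 95/110]
  20 → shelf 1  [load 80/110]
  20 → shelf 1  [load 100/110]
  70 → shelf 3 (new)  [load 70/110]
  60 → shelf 4 (new)  [load 60/110]
  15 → shelf 2  [load 110/110]
  25 → shelf 3  [load 95/110]
  10 → shelf 1  [load 110/110]
  15 → shelf 3  [load 110/110]
  10 → shelf 4  [load 70/110]
  70 → shelf 5 (new)  [load 70/110]
5 shelves opened.

5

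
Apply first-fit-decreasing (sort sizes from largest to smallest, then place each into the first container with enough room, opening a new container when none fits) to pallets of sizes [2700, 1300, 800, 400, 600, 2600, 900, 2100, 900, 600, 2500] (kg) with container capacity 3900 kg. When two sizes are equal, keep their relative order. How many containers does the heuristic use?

Sorted descending: 2700, 2600, 2500, 2100, 1300, 900, 900, 800, 600, 600, 400.
  2700 → container 1 (new)  [load 2700/3900]
  2600 → container 2 (new)  [load 2600/3900]
  2500 → container 3 (new)  [load 2500/3900]
  2100 → container 4 (new)  [load 2100/3900]
  1300 → container 2  [load 3900/3900]
  900 → container 1  [load 3600/3900]
  900 → container 3  [load 3400/3900]
  800 → container 4  [load 2900/3900]
  600 → container 4  [load 3500/3900]
  600 → container 5 (new)  [load 600/3900]
  400 → container 3  [load 3800/3900]
5 containers opened.

5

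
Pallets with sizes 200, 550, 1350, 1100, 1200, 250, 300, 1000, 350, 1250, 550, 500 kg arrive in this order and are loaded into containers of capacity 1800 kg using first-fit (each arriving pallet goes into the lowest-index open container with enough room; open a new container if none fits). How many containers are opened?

6

  200 → container 1 (new)  [load 200/1800]
  550 → container 1  [load 750/1800]
  1350 → container 2 (new)  [load 1350/1800]
  1100 → container 3 (new)  [load 1100/1800]
  1200 → container 4 (new)  [load 1200/1800]
  250 → container 1  [load 1000/1800]
  300 → container 1  [load 1300/1800]
  1000 → container 5 (new)  [load 1000/1800]
  350 → container 1  [load 1650/1800]
  1250 → container 6 (new)  [load 1250/1800]
  550 → container 3  [load 1650/1800]
  500 → container 4  [load 1700/1800]
6 containers opened.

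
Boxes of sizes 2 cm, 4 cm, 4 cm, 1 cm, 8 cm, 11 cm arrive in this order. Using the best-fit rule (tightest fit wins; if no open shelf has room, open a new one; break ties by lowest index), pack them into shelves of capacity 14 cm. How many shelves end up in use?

  2 → shelf 1 (new)  [load 2/14]
  4 → shelf 1  [load 6/14]
  4 → shelf 1  [load 10/14]
  1 → shelf 1  [load 11/14]
  8 → shelf 2 (new)  [load 8/14]
  11 → shelf 3 (new)  [load 11/14]
3 shelves opened.

3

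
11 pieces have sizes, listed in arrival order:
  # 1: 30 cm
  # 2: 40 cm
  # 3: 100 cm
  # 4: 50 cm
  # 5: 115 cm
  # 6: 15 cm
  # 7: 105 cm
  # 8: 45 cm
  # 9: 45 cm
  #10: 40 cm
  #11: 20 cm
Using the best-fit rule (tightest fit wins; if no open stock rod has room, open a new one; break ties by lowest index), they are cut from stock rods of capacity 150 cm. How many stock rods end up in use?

  30 → stock rod 1 (new)  [load 30/150]
  40 → stock rod 1  [load 70/150]
  100 → stock rod 2 (new)  [load 100/150]
  50 → stock rod 2  [load 150/150]
  115 → stock rod 3 (new)  [load 115/150]
  15 → stock rod 3  [load 130/150]
  105 → stock rod 4 (new)  [load 105/150]
  45 → stock rod 4  [load 150/150]
  45 → stock rod 1  [load 115/150]
  40 → stock rod 5 (new)  [load 40/150]
  20 → stock rod 3  [load 150/150]
5 stock rods opened.

5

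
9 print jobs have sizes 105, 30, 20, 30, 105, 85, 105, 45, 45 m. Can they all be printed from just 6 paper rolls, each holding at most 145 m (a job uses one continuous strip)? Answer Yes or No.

A valid assignment using 5 paper rolls:
  roll 1: 105 + 30 = 135
  roll 2: 105 + 30 = 135
  roll 3: 105 + 20 = 125
  roll 4: 85 + 45 = 130
  roll 5: 45 = 45
That uses only 5 ≤ 6, so 6 paper rolls are enough.

Yes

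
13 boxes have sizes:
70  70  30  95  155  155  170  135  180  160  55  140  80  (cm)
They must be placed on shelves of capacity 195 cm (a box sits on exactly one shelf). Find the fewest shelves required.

Total = 180 + 170 + 160 + 155 + 155 + 140 + 135 + 95 + 80 + 70 + 70 + 55 + 30 = 1495 cm.
Lower bound: ⌈1495/195⌉ = 8 shelves.
A packing using 9 shelves:
  shelf 1: 180 = 180
  shelf 2: 170 = 170
  shelf 3: 160 + 30 = 190
  shelf 4: 155 = 155
  shelf 5: 155 = 155
  shelf 6: 140 + 55 = 195
  shelf 7: 135 = 135
  shelf 8: 95 + 80 = 175
  shelf 9: 70 + 70 = 140
No arrangement into 8 shelves stays within capacity, so 9 is optimal.

9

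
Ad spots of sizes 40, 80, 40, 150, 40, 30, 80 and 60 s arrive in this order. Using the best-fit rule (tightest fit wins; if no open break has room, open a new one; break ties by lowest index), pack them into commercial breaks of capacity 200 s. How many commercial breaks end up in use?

3

  40 → break 1 (new)  [load 40/200]
  80 → break 1  [load 120/200]
  40 → break 1  [load 160/200]
  150 → break 2 (new)  [load 150/200]
  40 → break 1  [load 200/200]
  30 → break 2  [load 180/200]
  80 → break 3 (new)  [load 80/200]
  60 → break 3  [load 140/200]
3 commercial breaks opened.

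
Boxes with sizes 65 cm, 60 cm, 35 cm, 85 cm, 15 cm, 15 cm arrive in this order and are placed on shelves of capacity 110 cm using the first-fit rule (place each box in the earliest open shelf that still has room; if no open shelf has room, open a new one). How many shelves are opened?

  65 → shelf 1 (new)  [load 65/110]
  60 → shelf 2 (new)  [load 60/110]
  35 → shelf 1  [load 100/110]
  85 → shelf 3 (new)  [load 85/110]
  15 → shelf 2  [load 75/110]
  15 → shelf 2  [load 90/110]
3 shelves opened.

3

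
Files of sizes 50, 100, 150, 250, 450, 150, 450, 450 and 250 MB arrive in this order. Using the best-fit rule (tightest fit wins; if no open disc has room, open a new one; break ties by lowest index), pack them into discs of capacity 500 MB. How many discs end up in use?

5

  50 → disc 1 (new)  [load 50/500]
  100 → disc 1  [load 150/500]
  150 → disc 1  [load 300/500]
  250 → disc 2 (new)  [load 250/500]
  450 → disc 3 (new)  [load 450/500]
  150 → disc 1  [load 450/500]
  450 → disc 4 (new)  [load 450/500]
  450 → disc 5 (new)  [load 450/500]
  250 → disc 2  [load 500/500]
5 discs opened.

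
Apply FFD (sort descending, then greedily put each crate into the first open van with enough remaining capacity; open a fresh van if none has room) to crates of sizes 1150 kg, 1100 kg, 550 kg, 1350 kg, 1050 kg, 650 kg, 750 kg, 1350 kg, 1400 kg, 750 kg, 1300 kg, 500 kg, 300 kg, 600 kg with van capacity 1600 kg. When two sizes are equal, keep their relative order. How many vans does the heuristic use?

Sorted descending: 1400, 1350, 1350, 1300, 1150, 1100, 1050, 750, 750, 650, 600, 550, 500, 300.
  1400 → van 1 (new)  [load 1400/1600]
  1350 → van 2 (new)  [load 1350/1600]
  1350 → van 3 (new)  [load 1350/1600]
  1300 → van 4 (new)  [load 1300/1600]
  1150 → van 5 (new)  [load 1150/1600]
  1100 → van 6 (new)  [load 1100/1600]
  1050 → van 7 (new)  [load 1050/1600]
  750 → van 8 (new)  [load 750/1600]
  750 → van 8  [load 1500/1600]
  650 → van 9 (new)  [load 650/1600]
  600 → van 9  [load 1250/1600]
  550 → van 7  [load 1600/1600]
  500 → van 6  [load 1600/1600]
  300 → van 4  [load 1600/1600]
9 vans opened.

9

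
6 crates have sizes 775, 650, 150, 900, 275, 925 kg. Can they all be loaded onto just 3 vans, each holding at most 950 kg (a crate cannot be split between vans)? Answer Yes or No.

Total = 3675 kg; ⌈3675/950⌉ = 4.
At least 4 vans are required, but only 3 are allowed.

No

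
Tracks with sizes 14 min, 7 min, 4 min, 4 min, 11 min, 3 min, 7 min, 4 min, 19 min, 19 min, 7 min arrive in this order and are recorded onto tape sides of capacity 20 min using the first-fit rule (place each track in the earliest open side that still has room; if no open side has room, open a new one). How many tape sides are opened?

  14 → side 1 (new)  [load 14/20]
  7 → side 2 (new)  [load 7/20]
  4 → side 1  [load 18/20]
  4 → side 2  [load 11/20]
  11 → side 3 (new)  [load 11/20]
  3 → side 2  [load 14/20]
  7 → side 3  [load 18/20]
  4 → side 2  [load 18/20]
  19 → side 4 (new)  [load 19/20]
  19 → side 5 (new)  [load 19/20]
  7 → side 6 (new)  [load 7/20]
6 tape sides opened.

6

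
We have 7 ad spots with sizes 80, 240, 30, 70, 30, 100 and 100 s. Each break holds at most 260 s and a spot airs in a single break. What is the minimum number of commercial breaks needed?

Total = 240 + 100 + 100 + 80 + 70 + 30 + 30 = 650 s.
Lower bound: ⌈650/260⌉ = 3 commercial breaks.
A packing using 3 commercial breaks:
  break 1: 240 = 240
  break 2: 100 + 100 + 30 + 30 = 260
  break 3: 80 + 70 = 150
This matches the lower bound, so 3 is optimal.

3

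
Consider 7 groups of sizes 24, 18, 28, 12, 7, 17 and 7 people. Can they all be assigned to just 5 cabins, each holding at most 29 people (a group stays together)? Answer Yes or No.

A valid assignment using 5 cabins:
  cabin 1: 28 = 28
  cabin 2: 24 = 24
  cabin 3: 18 + 7 = 25
  cabin 4: 17 + 12 = 29
  cabin 5: 7 = 7
Every load is within 29 people, so 5 cabins suffice.

Yes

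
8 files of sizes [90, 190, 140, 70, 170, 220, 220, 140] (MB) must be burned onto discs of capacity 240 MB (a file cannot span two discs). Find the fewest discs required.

6

Total = 220 + 220 + 190 + 170 + 140 + 140 + 90 + 70 = 1240 MB.
Lower bound: ⌈1240/240⌉ = 6 discs.
A packing using 6 discs:
  disc 1: 220 = 220
  disc 2: 220 = 220
  disc 3: 190 = 190
  disc 4: 170 + 70 = 240
  disc 5: 140 + 90 = 230
  disc 6: 140 = 140
This matches the lower bound, so 6 is optimal.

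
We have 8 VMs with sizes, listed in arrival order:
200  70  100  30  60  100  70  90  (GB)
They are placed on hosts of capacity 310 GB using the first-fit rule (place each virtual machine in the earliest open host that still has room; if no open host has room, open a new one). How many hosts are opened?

  200 → host 1 (new)  [load 200/310]
  70 → host 1  [load 270/310]
  100 → host 2 (new)  [load 100/310]
  30 → host 1  [load 300/310]
  60 → host 2  [load 160/310]
  100 → host 2  [load 260/310]
  70 → host 3 (new)  [load 70/310]
  90 → host 3  [load 160/310]
3 hosts opened.

3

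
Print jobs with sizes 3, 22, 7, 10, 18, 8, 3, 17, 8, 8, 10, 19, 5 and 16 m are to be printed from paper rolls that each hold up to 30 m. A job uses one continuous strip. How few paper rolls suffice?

Total = 22 + 19 + 18 + 17 + 16 + 10 + 10 + 8 + 8 + 8 + 7 + 5 + 3 + 3 = 154 m.
Lower bound: ⌈154/30⌉ = 6 paper rolls.
A packing using 6 paper rolls:
  roll 1: 22 + 8 = 30
  roll 2: 19 + 10 = 29
  roll 3: 18 + 10 = 28
  roll 4: 17 + 8 + 5 = 30
  roll 5: 16 + 8 + 3 + 3 = 30
  roll 6: 7 = 7
This matches the lower bound, so 6 is optimal.

6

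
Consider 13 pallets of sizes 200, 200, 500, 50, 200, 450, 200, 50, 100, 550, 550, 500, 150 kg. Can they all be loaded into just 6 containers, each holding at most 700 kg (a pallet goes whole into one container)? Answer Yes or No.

Yes

A valid assignment using 6 containers:
  container 1: 550 + 150 = 700
  container 2: 550 + 100 + 50 = 700
  container 3: 500 + 200 = 700
  container 4: 500 + 200 = 700
  container 5: 450 + 200 + 50 = 700
  container 6: 200 = 200
Every load is within 700 kg, so 6 containers suffice.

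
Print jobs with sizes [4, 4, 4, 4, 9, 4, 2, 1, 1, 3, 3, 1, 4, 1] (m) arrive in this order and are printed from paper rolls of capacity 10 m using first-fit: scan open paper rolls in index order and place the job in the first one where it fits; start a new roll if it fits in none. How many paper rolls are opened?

5

  4 → roll 1 (new)  [load 4/10]
  4 → roll 1  [load 8/10]
  4 → roll 2 (new)  [load 4/10]
  4 → roll 2  [load 8/10]
  9 → roll 3 (new)  [load 9/10]
  4 → roll 4 (new)  [load 4/10]
  2 → roll 1  [load 10/10]
  1 → roll 2  [load 9/10]
  1 → roll 2  [load 10/10]
  3 → roll 4  [load 7/10]
  3 → roll 4  [load 10/10]
  1 → roll 3  [load 10/10]
  4 → roll 5 (new)  [load 4/10]
  1 → roll 5  [load 5/10]
5 paper rolls opened.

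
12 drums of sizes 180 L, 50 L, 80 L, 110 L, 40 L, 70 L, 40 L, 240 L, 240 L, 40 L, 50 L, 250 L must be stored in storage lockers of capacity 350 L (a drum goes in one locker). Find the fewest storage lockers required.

Total = 250 + 240 + 240 + 180 + 110 + 80 + 70 + 50 + 50 + 40 + 40 + 40 = 1390 L.
Lower bound: ⌈1390/350⌉ = 4 storage lockers.
A packing using 4 storage lockers:
  locker 1: 250 + 50 + 50 = 350
  locker 2: 240 + 110 = 350
  locker 3: 240 + 70 + 40 = 350
  locker 4: 180 + 80 + 40 + 40 = 340
This matches the lower bound, so 4 is optimal.

4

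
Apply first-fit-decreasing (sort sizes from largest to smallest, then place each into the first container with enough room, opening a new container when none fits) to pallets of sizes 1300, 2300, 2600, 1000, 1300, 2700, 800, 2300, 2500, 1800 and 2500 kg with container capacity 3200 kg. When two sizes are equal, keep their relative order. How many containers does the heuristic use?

8

Sorted descending: 2700, 2600, 2500, 2500, 2300, 2300, 1800, 1300, 1300, 1000, 800.
  2700 → container 1 (new)  [load 2700/3200]
  2600 → container 2 (new)  [load 2600/3200]
  2500 → container 3 (new)  [load 2500/3200]
  2500 → container 4 (new)  [load 2500/3200]
  2300 → container 5 (new)  [load 2300/3200]
  2300 → container 6 (new)  [load 2300/3200]
  1800 → container 7 (new)  [load 1800/3200]
  1300 → container 7  [load 3100/3200]
  1300 → container 8 (new)  [load 1300/3200]
  1000 → container 8  [load 2300/3200]
  800 → container 5  [load 3100/3200]
8 containers opened.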